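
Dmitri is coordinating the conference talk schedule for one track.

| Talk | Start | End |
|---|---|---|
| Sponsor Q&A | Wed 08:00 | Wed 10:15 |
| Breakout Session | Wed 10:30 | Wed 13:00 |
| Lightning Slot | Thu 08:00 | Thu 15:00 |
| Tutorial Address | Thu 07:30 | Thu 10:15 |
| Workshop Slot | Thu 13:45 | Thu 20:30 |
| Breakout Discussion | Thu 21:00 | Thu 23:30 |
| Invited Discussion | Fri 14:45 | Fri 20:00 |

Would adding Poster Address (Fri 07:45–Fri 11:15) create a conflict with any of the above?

No — it doesn't clash with anything

Sponsor Q&A: ends Wed 10:15 at or before Poster Address starts Fri 07:45 → clear.
Breakout Session: ends Wed 13:00 at or before Poster Address starts Fri 07:45 → clear.
Tutorial Address: ends Thu 10:15 at or before Poster Address starts Fri 07:45 → clear.
Lightning Slot: ends Thu 15:00 at or before Poster Address starts Fri 07:45 → clear.
Workshop Slot: ends Thu 20:30 at or before Poster Address starts Fri 07:45 → clear.
Breakout Discussion: ends Thu 23:30 at or before Poster Address starts Fri 07:45 → clear.
Invited Discussion: starts Fri 14:45 at or after Poster Address ends Fri 11:15 → clear.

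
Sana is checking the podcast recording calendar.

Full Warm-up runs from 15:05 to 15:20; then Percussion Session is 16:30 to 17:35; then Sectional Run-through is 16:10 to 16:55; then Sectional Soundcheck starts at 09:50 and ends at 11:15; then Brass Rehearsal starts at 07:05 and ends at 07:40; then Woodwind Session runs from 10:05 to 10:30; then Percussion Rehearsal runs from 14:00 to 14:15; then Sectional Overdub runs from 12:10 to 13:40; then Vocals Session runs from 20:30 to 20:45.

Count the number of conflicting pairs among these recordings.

2

Sorted by start: Brass Rehearsal, Sectional Soundcheck, Woodwind Session, Sectional Overdub, Percussion Rehearsal, Full Warm-up, Sectional Run-through, Percussion Session, Vocals Session.
Sectional Soundcheck starts after Brass Rehearsal ends, so Brass Rehearsal has no further overlaps.
Woodwind Session starts before Sectional Soundcheck ends → Sectional Soundcheck and Woodwind Session overlap.
Sectional Overdub starts after Sectional Soundcheck ends, so Sectional Soundcheck has no further overlaps.
Sectional Overdub starts after Woodwind Session ends, so Woodwind Session has no further overlaps.
Percussion Rehearsal starts after Sectional Overdub ends, so Sectional Overdub has no further overlaps.
Full Warm-up starts after Percussion Rehearsal ends, so Percussion Rehearsal has no further overlaps.
Sectional Run-through starts after Full Warm-up ends, so Full Warm-up has no further overlaps.
Percussion Session starts before Sectional Run-through ends → Sectional Run-through and Percussion Session overlap.
Vocals Session starts after Sectional Run-through ends.
Vocals Session starts after Percussion Session ends.
Overlapping pairs: Percussion Session & Sectional Run-through, Sectional Soundcheck & Woodwind Session — 2 in total.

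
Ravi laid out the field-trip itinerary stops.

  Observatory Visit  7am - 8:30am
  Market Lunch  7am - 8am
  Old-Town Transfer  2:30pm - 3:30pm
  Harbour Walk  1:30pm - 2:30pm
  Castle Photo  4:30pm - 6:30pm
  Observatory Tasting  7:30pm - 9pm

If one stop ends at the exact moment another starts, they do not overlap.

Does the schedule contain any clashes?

Sorted by start: Observatory Visit, Market Lunch, Harbour Walk, Old-Town Transfer, Castle Photo, Observatory Tasting.
Market Lunch starts before Observatory Visit ends → Observatory Visit and Market Lunch overlap.
That's a conflict, so the schedule is not conflict-free.

Yes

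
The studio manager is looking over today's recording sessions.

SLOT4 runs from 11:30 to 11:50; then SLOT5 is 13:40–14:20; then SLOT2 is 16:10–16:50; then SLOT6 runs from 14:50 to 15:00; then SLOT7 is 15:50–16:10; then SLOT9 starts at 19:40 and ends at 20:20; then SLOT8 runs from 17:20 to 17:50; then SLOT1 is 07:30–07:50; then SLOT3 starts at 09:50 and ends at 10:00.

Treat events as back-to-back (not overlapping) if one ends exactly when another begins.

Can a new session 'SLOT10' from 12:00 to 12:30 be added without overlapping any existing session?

Yes — the slot is free

SLOT1: ends 07:50 at or before SLOT10 starts 12:00 → clear.
SLOT3: ends 10:00 at or before SLOT10 starts 12:00 → clear.
SLOT4: ends 11:50 at or before SLOT10 starts 12:00 → clear.
SLOT5: starts 13:40 at or after SLOT10 ends 12:30 → clear.
SLOT6: starts 14:50 at or after SLOT10 ends 12:30 → clear.
SLOT7: starts 15:50 at or after SLOT10 ends 12:30 → clear.
SLOT2: starts 16:10 at or after SLOT10 ends 12:30 → clear.
SLOT8: starts 17:20 at or after SLOT10 ends 12:30 → clear.
SLOT9: starts 19:40 at or after SLOT10 ends 12:30 → clear.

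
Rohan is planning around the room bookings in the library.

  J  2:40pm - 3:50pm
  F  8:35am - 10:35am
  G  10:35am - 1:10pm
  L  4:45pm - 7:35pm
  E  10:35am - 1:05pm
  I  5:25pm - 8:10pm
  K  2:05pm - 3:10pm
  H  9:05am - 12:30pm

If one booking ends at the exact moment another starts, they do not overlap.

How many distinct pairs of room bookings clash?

Sorted by start: F, H, E, G, K, J, L, I.
H starts before F ends → F and H overlap.
E starts exactly when F ends (back-to-back, no overlap) — done with F.
E starts before H ends → H and E overlap.
G starts before H ends → H and G overlap.
K starts after H ends — done with H.
G starts before E ends → E and G overlap.
K starts after E ends — done with E.
K starts after G ends — done with G.
J starts before K ends → K and J overlap.
L starts after K ends — done with K.
L starts after J ends — done with J.
I starts before L ends → L and I overlap.
Overlapping pairs: E & G, E & H, F & H, G & H, I & L, J & K — 6 in total.

6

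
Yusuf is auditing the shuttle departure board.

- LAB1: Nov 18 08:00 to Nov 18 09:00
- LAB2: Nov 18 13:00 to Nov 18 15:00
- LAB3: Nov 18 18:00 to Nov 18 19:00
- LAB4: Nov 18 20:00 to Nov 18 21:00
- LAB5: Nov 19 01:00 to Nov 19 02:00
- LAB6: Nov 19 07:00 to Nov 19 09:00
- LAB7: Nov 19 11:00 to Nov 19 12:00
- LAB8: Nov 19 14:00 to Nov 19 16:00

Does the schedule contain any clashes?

Two intervals overlap when each starts before the other ends.
Sorted by start: LAB1, LAB2, LAB3, LAB4, LAB5, LAB6, LAB7, LAB8.
LAB2 starts after LAB1 ends — done with LAB1.
LAB3 starts after LAB2 ends — done with LAB2.
LAB4 starts after LAB3 ends — done with LAB3.
LAB5 starts after LAB4 ends — done with LAB4.
LAB6 starts after LAB5 ends — done with LAB5.
LAB7 starts after LAB6 ends — done with LAB6.
LAB8 starts after LAB7 ends.
Every pair is clear; the schedule has no overlaps.

No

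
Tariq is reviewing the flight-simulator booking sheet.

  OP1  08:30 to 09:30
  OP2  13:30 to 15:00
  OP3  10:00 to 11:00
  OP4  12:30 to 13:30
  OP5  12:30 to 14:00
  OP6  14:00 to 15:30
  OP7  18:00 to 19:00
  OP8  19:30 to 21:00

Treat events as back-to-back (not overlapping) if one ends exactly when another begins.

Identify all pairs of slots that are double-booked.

Sorted by start: OP1, OP3, OP4, OP5, OP2, OP6, OP7, OP8.
OP3 starts after OP1 ends, so nothing later overlaps OP1 either.
OP4 starts after OP3 ends, so nothing later overlaps OP3 either.
OP5 starts before OP4 ends → OP4 and OP5 overlap.
OP2 starts exactly when OP4 ends (back-to-back, no overlap), so nothing later overlaps OP4 either.
OP2 starts before OP5 ends → OP5 and OP2 overlap.
OP6 starts exactly when OP5 ends (back-to-back, no overlap), so nothing later overlaps OP5 either.
OP6 starts before OP2 ends → OP2 and OP6 overlap.
OP7 starts after OP2 ends, so nothing later overlaps OP2 either.
OP7 starts after OP6 ends, so nothing later overlaps OP6 either.
OP8 starts after OP7 ends.

OP2 & OP5, OP2 & OP6, OP4 & OP5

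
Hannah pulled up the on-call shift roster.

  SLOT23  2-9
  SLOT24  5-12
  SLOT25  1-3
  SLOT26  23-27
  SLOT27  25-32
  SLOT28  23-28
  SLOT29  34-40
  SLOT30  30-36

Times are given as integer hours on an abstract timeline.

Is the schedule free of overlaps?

No

Two intervals overlap when each starts before the other ends.
Sorted by start: SLOT25, SLOT23, SLOT24, SLOT26, SLOT28, SLOT27, SLOT30, SLOT29.
SLOT23 starts before SLOT25 ends → SLOT25 and SLOT23 overlap.
That's a conflict, so the schedule is not conflict-free.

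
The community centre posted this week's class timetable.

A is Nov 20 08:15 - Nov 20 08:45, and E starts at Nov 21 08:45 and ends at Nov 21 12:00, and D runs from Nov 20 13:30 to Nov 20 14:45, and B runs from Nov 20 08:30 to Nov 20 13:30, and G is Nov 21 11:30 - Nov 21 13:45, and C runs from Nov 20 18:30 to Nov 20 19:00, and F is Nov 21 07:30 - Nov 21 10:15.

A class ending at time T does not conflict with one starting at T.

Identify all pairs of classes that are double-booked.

A & B, E & F, E & G

Sorted by start: A, B, D, C, F, E, G.
B starts before A ends → A and B overlap.
D starts after A ends, so A has no further overlaps.
D starts exactly when B ends (back-to-back, no overlap), so B has no further overlaps.
C starts after D ends, so D has no further overlaps.
F starts after C ends, so C has no further overlaps.
E starts before F ends → F and E overlap.
G starts after F ends.
G starts before E ends → E and G overlap.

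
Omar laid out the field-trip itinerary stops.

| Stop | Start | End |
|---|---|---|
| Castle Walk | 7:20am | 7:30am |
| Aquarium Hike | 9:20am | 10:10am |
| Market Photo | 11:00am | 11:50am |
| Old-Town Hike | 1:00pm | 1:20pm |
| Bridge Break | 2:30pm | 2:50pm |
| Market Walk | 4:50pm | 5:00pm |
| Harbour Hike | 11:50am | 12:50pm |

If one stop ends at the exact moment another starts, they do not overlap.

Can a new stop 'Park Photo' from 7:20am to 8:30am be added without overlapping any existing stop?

Castle Walk: starts 7:20am before Park Photo ends 8:30am, and ends 7:30am after Park Photo starts 7:20am → overlap.
Aquarium Hike: starts 9:20am at or after Park Photo ends 8:30am → clear.
Market Photo: starts 11:00am at or after Park Photo ends 8:30am → clear.
Harbour Hike: starts 11:50am at or after Park Photo ends 8:30am → clear.
Old-Town Hike: starts 1:00pm at or after Park Photo ends 8:30am → clear.
Bridge Break: starts 2:30pm at or after Park Photo ends 8:30am → clear.
Market Walk: starts 4:50pm at or after Park Photo ends 8:30am → clear.
Park Photo overlaps Castle Walk.

No — it overlaps Castle Walk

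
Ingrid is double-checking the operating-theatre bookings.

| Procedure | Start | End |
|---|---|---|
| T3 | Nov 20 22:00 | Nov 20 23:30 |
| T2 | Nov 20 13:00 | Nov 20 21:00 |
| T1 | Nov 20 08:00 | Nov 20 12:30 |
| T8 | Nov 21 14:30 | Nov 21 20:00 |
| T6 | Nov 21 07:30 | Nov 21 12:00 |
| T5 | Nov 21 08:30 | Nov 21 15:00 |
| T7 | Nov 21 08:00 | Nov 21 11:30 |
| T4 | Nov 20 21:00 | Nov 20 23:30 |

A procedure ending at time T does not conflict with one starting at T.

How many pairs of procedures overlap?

Two intervals overlap when each starts before the other ends.
Sorted by start: T1, T2, T4, T3, T6, T7, T5, T8.
T2 starts after T1 ends; T1 is clear from here.
T4 starts exactly when T2 ends (back-to-back, no overlap); T2 is clear from here.
T3 starts before T4 ends → T4 and T3 overlap.
T6 starts after T4 ends; T4 is clear from here.
T6 starts after T3 ends; T3 is clear from here.
T7 starts before T6 ends → T6 and T7 overlap.
T5 starts before T6 ends → T6 and T5 overlap.
T8 starts after T6 ends.
T5 starts before T7 ends → T7 and T5 overlap.
T8 starts after T7 ends.
T8 starts before T5 ends → T5 and T8 overlap.
Overlapping pairs: T3 & T4, T5 & T6, T5 & T7, T5 & T8, T6 & T7 — 5 in total.

5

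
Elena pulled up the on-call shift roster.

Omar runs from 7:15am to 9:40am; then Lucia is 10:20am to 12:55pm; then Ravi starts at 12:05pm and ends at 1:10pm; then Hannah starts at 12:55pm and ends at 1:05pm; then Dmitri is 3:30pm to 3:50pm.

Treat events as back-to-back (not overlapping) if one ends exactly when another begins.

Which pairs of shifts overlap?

Hannah & Ravi, Lucia & Ravi

Sorted by start: Omar, Lucia, Ravi, Hannah, Dmitri.
Lucia starts after Omar ends, so nothing later overlaps Omar either.
Ravi starts before Lucia ends → Lucia and Ravi overlap.
Hannah starts exactly when Lucia ends (back-to-back, no overlap), so nothing later overlaps Lucia either.
Hannah starts before Ravi ends → Ravi and Hannah overlap.
Dmitri starts after Ravi ends.
Dmitri starts after Hannah ends.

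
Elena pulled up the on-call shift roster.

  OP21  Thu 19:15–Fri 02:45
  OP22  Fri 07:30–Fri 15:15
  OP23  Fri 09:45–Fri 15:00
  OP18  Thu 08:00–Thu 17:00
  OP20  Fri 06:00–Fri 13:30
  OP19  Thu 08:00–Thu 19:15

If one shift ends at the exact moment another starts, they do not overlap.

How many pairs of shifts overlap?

Sorted by start: OP18, OP19, OP21, OP20, OP22, OP23.
OP19 starts before OP18 ends → OP18 and OP19 overlap.
OP21 starts after OP18 ends, so nothing later overlaps OP18 either.
OP21 starts exactly when OP19 ends (back-to-back, no overlap), so nothing later overlaps OP19 either.
OP20 starts after OP21 ends, so nothing later overlaps OP21 either.
OP22 starts before OP20 ends → OP20 and OP22 overlap.
OP23 starts before OP20 ends → OP20 and OP23 overlap.
OP23 starts before OP22 ends → OP22 and OP23 overlap.
Overlapping pairs: OP18 & OP19, OP20 & OP22, OP20 & OP23, OP22 & OP23 — 4 in total.

4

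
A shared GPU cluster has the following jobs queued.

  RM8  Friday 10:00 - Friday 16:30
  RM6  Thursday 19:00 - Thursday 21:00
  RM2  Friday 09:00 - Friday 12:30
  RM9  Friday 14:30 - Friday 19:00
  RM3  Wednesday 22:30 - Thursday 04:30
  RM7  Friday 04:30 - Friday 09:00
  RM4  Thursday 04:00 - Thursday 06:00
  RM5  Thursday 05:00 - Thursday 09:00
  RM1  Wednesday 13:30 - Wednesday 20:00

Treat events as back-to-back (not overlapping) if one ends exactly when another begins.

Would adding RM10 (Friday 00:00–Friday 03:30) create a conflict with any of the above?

RM1: ends Wednesday 20:00 at or before RM10 starts Friday 00:00 → clear.
RM3: ends Thursday 04:30 at or before RM10 starts Friday 00:00 → clear.
RM4: ends Thursday 06:00 at or before RM10 starts Friday 00:00 → clear.
RM5: ends Thursday 09:00 at or before RM10 starts Friday 00:00 → clear.
RM6: ends Thursday 21:00 at or before RM10 starts Friday 00:00 → clear.
RM7: starts Friday 04:30 at or after RM10 ends Friday 03:30 → clear.
RM2: starts Friday 09:00 at or after RM10 ends Friday 03:30 → clear.
RM8: starts Friday 10:00 at or after RM10 ends Friday 03:30 → clear.
RM9: starts Friday 14:30 at or after RM10 ends Friday 03:30 → clear.

No — it doesn't clash with anything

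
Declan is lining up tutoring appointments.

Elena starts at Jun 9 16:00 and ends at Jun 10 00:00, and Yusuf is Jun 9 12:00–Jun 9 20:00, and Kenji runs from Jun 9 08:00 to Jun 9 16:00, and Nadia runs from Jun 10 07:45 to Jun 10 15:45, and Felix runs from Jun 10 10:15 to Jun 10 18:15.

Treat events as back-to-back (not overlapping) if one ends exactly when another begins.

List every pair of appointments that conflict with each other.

Elena & Yusuf, Felix & Nadia, Kenji & Yusuf

Two intervals overlap when each starts before the other ends.
Sorted by start: Kenji, Yusuf, Elena, Nadia, Felix.
Yusuf starts before Kenji ends → Kenji and Yusuf overlap.
Elena starts exactly when Kenji ends (back-to-back, no overlap); Kenji is clear from here.
Elena starts before Yusuf ends → Yusuf and Elena overlap.
Nadia starts after Yusuf ends; Yusuf is clear from here.
Nadia starts after Elena ends; Elena is clear from here.
Felix starts before Nadia ends → Nadia and Felix overlap.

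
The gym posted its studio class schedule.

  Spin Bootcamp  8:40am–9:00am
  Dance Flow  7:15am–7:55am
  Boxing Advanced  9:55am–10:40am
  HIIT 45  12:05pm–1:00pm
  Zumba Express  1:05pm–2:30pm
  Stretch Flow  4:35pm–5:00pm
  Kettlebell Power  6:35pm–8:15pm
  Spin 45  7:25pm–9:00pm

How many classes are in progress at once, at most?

Walk through starts and ends in time order (an end at T is processed before a start at T):
7:15am start Dance Flow → 1
7:55am end Dance Flow → 0
8:40am start Spin Bootcamp → 1
9:00am end Spin Bootcamp → 0
9:55am start Boxing Advanced → 1
10:40am end Boxing Advanced → 0
12:05pm start HIIT 45 → 1
1:00pm end HIIT 45 → 0
1:05pm start Zumba Express → 1
2:30pm end Zumba Express → 0
4:35pm start Stretch Flow → 1
5:00pm end Stretch Flow → 0
6:35pm start Kettlebell Power → 1
7:25pm start Spin 45 → 2
8:15pm end Kettlebell Power → 1
9:00pm end Spin 45 → 0
Peak is 2, at 7:25pm (Kettlebell Power, Spin 45).

2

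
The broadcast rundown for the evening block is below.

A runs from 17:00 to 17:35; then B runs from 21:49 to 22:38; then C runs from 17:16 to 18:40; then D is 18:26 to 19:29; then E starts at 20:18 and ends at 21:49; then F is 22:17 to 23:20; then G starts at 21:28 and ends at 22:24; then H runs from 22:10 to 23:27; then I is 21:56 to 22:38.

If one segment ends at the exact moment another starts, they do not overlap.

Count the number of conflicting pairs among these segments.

13

Sorted by start: A, C, D, E, G, B, I, H, F.
C starts before A ends → A and C overlap.
D starts after A ends, so nothing later overlaps A either.
D starts before C ends → C and D overlap.
E starts after C ends, so nothing later overlaps C either.
E starts after D ends, so nothing later overlaps D either.
G starts before E ends → E and G overlap.
B starts exactly when E ends (back-to-back, no overlap), so nothing later overlaps E either.
B starts before G ends → G and B overlap.
I starts before G ends → G and I overlap.
H starts before G ends → G and H overlap.
F starts before G ends → G and F overlap.
I starts before B ends → B and I overlap.
H starts before B ends → B and H overlap.
F starts before B ends → B and F overlap.
H starts before I ends → I and H overlap.
F starts before I ends → I and F overlap.
F starts before H ends → H and F overlap.
Overlapping pairs: A & C, B & F, B & G, B & H, B & I, C & D, E & G, F & G, F & H, F & I, G & H, G & I, H & I — 13 in total.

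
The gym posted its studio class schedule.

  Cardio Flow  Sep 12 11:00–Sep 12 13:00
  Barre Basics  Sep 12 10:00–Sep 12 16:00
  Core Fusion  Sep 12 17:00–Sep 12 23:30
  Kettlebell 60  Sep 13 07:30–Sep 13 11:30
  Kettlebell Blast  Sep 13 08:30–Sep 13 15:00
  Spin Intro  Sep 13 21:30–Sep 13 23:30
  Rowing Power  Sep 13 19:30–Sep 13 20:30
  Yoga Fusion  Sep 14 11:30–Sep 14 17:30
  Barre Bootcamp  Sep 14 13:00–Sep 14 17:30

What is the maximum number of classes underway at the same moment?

2

Walk through starts and ends in time order (an end at T is processed before a start at T):
Sep 12 10:00 start Barre Basics → 1
Sep 12 11:00 start Cardio Flow → 2
Sep 12 13:00 end Cardio Flow → 1
Sep 12 16:00 end Barre Basics → 0
Sep 12 17:00 start Core Fusion → 1
Sep 12 23:30 end Core Fusion → 0
Sep 13 07:30 start Kettlebell 60 → 1
Sep 13 08:30 start Kettlebell Blast → 2
Sep 13 11:30 end Kettlebell 60 → 1
Sep 13 15:00 end Kettlebell Blast → 0
Sep 13 19:30 start Rowing Power → 1
Sep 13 20:30 end Rowing Power → 0
Sep 13 21:30 start Spin Intro → 1
Sep 13 23:30 end Spin Intro → 0
Sep 14 11:30 start Yoga Fusion → 1
Sep 14 13:00 start Barre Bootcamp → 2
Sep 14 17:30 end Barre Bootcamp → 1
Sep 14 17:30 end Yoga Fusion → 0
Peak is 2, at Sep 12 11:00 (Barre Basics, Cardio Flow).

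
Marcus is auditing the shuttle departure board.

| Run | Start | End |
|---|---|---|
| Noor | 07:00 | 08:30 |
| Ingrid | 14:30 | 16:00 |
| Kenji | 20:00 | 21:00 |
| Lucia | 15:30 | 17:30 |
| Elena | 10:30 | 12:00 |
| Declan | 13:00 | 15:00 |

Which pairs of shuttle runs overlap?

Declan & Ingrid, Ingrid & Lucia

Sorted by start: Noor, Elena, Declan, Ingrid, Lucia, Kenji.
Elena starts after Noor ends; Noor is clear from here.
Declan starts after Elena ends; Elena is clear from here.
Ingrid starts before Declan ends → Declan and Ingrid overlap.
Lucia starts after Declan ends; Declan is clear from here.
Lucia starts before Ingrid ends → Ingrid and Lucia overlap.
Kenji starts after Ingrid ends.
Kenji starts after Lucia ends.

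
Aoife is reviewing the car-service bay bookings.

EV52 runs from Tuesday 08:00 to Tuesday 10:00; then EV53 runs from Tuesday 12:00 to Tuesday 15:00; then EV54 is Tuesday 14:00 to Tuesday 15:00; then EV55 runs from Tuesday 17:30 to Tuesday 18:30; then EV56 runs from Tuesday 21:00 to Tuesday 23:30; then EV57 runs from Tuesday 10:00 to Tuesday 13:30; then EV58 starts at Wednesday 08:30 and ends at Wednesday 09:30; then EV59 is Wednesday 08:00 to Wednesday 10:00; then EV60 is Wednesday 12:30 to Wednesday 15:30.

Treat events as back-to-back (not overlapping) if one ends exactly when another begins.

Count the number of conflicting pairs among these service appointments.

Sorted by start: EV52, EV57, EV53, EV54, EV55, EV56, EV59, EV58, EV60.
EV57 starts exactly when EV52 ends (back-to-back, no overlap) — done with EV52.
EV53 starts before EV57 ends → EV57 and EV53 overlap.
EV54 starts after EV57 ends — done with EV57.
EV54 starts before EV53 ends → EV53 and EV54 overlap.
EV55 starts after EV53 ends — done with EV53.
EV55 starts after EV54 ends — done with EV54.
EV56 starts after EV55 ends — done with EV55.
EV59 starts after EV56 ends — done with EV56.
EV58 starts before EV59 ends → EV59 and EV58 overlap.
EV60 starts after EV59 ends.
EV60 starts after EV58 ends.
Overlapping pairs: EV53 & EV54, EV53 & EV57, EV58 & EV59 — 3 in total.

3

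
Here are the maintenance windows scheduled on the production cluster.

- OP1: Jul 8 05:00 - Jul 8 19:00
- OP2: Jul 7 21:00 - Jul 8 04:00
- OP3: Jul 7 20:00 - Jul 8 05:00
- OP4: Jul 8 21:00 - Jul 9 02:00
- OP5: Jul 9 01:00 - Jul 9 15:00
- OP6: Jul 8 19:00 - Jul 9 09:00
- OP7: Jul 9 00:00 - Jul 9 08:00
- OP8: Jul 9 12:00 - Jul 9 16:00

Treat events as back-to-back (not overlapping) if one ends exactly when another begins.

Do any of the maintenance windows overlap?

Check each pair: they overlap iff neither finishes before the other starts.
Sorted by start: OP3, OP2, OP1, OP6, OP4, OP7, OP5, OP8.
OP2 starts before OP3 ends → OP3 and OP2 overlap.
That's a conflict, so the schedule is not conflict-free.

Yes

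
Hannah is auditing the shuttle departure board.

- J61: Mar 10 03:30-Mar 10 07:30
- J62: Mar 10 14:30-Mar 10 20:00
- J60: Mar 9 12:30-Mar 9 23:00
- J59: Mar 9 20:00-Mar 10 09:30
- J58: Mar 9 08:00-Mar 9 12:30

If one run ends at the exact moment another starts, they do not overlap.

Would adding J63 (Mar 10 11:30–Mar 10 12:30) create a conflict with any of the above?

J58: ends Mar 9 12:30 at or before J63 starts Mar 10 11:30 → clear.
J60: ends Mar 9 23:00 at or before J63 starts Mar 10 11:30 → clear.
J59: ends Mar 10 09:30 at or before J63 starts Mar 10 11:30 → clear.
J61: ends Mar 10 07:30 at or before J63 starts Mar 10 11:30 → clear.
J62: starts Mar 10 14:30 at or after J63 ends Mar 10 12:30 → clear.

No — it doesn't clash with anything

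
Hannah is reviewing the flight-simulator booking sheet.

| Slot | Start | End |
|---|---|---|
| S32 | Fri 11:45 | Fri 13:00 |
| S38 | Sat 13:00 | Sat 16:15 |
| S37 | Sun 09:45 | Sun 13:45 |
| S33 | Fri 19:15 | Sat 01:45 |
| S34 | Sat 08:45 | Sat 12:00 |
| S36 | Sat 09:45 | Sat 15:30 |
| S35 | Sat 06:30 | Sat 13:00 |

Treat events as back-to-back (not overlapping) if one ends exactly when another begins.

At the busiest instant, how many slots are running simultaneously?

Sort all start/end points and keep a running count:
Fri 11:45 start S32 → 1
Fri 13:00 end S32 → 0
Fri 19:15 start S33 → 1
Sat 01:45 end S33 → 0
Sat 06:30 start S35 → 1
Sat 08:45 start S34 → 2
Sat 09:45 start S36 → 3
Sat 12:00 end S34 → 2
Sat 13:00 end S35 → 1
Sat 13:00 start S38 → 2
Sat 15:30 end S36 → 1
Sat 16:15 end S38 → 0
Sun 09:45 start S37 → 1
Sun 13:45 end S37 → 0
Peak is 3, at Sat 09:45 (S34, S35, S36).

3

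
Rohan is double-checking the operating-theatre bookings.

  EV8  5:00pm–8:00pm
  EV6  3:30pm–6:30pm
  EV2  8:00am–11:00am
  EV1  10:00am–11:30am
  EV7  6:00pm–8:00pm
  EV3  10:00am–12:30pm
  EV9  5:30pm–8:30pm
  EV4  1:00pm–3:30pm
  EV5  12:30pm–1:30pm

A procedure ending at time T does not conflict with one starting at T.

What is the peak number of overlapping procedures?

4

Walk through starts and ends in time order (an end at T is processed before a start at T):
8:00am start EV2 → 1
10:00am start EV1 → 2
10:00am start EV3 → 3
11:00am end EV2 → 2
11:30am end EV1 → 1
12:30pm end EV3 → 0
12:30pm start EV5 → 1
1:00pm start EV4 → 2
1:30pm end EV5 → 1
3:30pm end EV4 → 0
3:30pm start EV6 → 1
5:00pm start EV8 → 2
5:30pm start EV9 → 3
6:00pm start EV7 → 4
6:30pm end EV6 → 3
8:00pm end EV7 → 2
8:00pm end EV8 → 1
8:30pm end EV9 → 0
Peak is 4, at 6:00pm (EV6, EV7, EV8, EV9).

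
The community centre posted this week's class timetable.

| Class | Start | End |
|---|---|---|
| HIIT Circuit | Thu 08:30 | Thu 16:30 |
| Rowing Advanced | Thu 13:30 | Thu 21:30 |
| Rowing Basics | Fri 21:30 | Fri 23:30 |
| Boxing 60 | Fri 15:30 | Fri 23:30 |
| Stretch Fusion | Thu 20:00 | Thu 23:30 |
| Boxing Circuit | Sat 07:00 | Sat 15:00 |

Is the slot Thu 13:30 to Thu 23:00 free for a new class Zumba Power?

HIIT Circuit: starts Thu 08:30 before Zumba Power ends Thu 23:00, and ends Thu 16:30 after Zumba Power starts Thu 13:30 → overlap.
Rowing Advanced: starts Thu 13:30 before Zumba Power ends Thu 23:00, and ends Thu 21:30 after Zumba Power starts Thu 13:30 → overlap.
Stretch Fusion: starts Thu 20:00 before Zumba Power ends Thu 23:00, and ends Thu 23:30 after Zumba Power starts Thu 13:30 → overlap.
Boxing 60: starts Fri 15:30 at or after Zumba Power ends Thu 23:00 → clear.
Rowing Basics: starts Fri 21:30 at or after Zumba Power ends Thu 23:00 → clear.
Boxing Circuit: starts Sat 07:00 at or after Zumba Power ends Thu 23:00 → clear.
Zumba Power overlaps Stretch Fusion, Rowing Advanced, HIIT Circuit.

No — it overlaps HIIT Circuit, Rowing Advanced, Stretch Fusion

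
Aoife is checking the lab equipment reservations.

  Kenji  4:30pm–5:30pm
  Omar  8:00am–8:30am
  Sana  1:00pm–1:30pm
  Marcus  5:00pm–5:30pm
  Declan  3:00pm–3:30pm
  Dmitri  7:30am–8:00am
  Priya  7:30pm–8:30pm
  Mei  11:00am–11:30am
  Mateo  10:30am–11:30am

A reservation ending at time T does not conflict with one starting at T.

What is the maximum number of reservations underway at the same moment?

Sort all start/end points and keep a running count:
7:30am start Dmitri → 1
8:00am end Dmitri → 0
8:00am start Omar → 1
8:30am end Omar → 0
10:30am start Mateo → 1
11:00am start Mei → 2
11:30am end Mateo → 1
11:30am end Mei → 0
1:00pm start Sana → 1
1:30pm end Sana → 0
3:00pm start Declan → 1
3:30pm end Declan → 0
4:30pm start Kenji → 1
5:00pm start Marcus → 2
5:30pm end Kenji → 1
5:30pm end Marcus → 0
7:30pm start Priya → 1
8:30pm end Priya → 0
Peak is 2, at 11:00am (Mateo, Mei).

2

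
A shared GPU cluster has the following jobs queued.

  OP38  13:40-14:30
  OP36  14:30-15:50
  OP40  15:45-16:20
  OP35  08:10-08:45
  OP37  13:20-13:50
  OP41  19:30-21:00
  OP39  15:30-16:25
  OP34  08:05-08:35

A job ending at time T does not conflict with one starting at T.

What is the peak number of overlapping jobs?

3

Sort all start/end points and keep a running count:
08:05 start OP34 → 1
08:10 start OP35 → 2
08:35 end OP34 → 1
08:45 end OP35 → 0
13:20 start OP37 → 1
13:40 start OP38 → 2
13:50 end OP37 → 1
14:30 end OP38 → 0
14:30 start OP36 → 1
15:30 start OP39 → 2
15:45 start OP40 → 3
15:50 end OP36 → 2
16:20 end OP40 → 1
16:25 end OP39 → 0
19:30 start OP41 → 1
21:00 end OP41 → 0
Peak is 3, at 15:45 (OP36, OP39, OP40).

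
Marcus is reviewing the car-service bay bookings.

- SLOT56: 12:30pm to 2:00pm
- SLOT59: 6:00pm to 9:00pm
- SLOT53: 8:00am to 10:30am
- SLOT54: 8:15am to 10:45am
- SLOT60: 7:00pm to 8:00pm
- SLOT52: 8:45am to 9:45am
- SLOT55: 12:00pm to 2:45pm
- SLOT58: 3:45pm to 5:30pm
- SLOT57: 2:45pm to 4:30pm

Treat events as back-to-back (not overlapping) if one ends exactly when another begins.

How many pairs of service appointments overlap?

6

Check each pair: they overlap iff neither finishes before the other starts.
Sorted by start: SLOT53, SLOT54, SLOT52, SLOT55, SLOT56, SLOT57, SLOT58, SLOT59, SLOT60.
SLOT54 starts before SLOT53 ends → SLOT53 and SLOT54 overlap.
SLOT52 starts before SLOT53 ends → SLOT53 and SLOT52 overlap.
SLOT55 starts after SLOT53 ends, so SLOT53 has no further overlaps.
SLOT52 starts before SLOT54 ends → SLOT54 and SLOT52 overlap.
SLOT55 starts after SLOT54 ends, so SLOT54 has no further overlaps.
SLOT55 starts after SLOT52 ends, so SLOT52 has no further overlaps.
SLOT56 starts before SLOT55 ends → SLOT55 and SLOT56 overlap.
SLOT57 starts exactly when SLOT55 ends (back-to-back, no overlap), so SLOT55 has no further overlaps.
SLOT57 starts after SLOT56 ends, so SLOT56 has no further overlaps.
SLOT58 starts before SLOT57 ends → SLOT57 and SLOT58 overlap.
SLOT59 starts after SLOT57 ends, so SLOT57 has no further overlaps.
SLOT59 starts after SLOT58 ends, so SLOT58 has no further overlaps.
SLOT60 starts before SLOT59 ends → SLOT59 and SLOT60 overlap.
Overlapping pairs: SLOT52 & SLOT53, SLOT52 & SLOT54, SLOT53 & SLOT54, SLOT55 & SLOT56, SLOT57 & SLOT58, SLOT59 & SLOT60 — 6 in total.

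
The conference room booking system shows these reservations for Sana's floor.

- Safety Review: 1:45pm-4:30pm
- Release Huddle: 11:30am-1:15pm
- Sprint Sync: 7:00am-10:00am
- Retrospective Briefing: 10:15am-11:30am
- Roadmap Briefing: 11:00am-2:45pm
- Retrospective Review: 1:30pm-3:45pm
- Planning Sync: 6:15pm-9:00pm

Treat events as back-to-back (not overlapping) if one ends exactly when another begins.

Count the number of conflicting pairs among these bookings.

Check each pair: they overlap iff neither finishes before the other starts.
Sorted by start: Sprint Sync, Retrospective Briefing, Roadmap Briefing, Release Huddle, Retrospective Review, Safety Review, Planning Sync.
Retrospective Briefing starts after Sprint Sync ends, so Sprint Sync has no further overlaps.
Roadmap Briefing starts before Retrospective Briefing ends → Retrospective Briefing and Roadmap Briefing overlap.
Release Huddle starts exactly when Retrospective Briefing ends (back-to-back, no overlap), so Retrospective Briefing has no further overlaps.
Release Huddle starts before Roadmap Briefing ends → Roadmap Briefing and Release Huddle overlap.
Retrospective Review starts before Roadmap Briefing ends → Roadmap Briefing and Retrospective Review overlap.
Safety Review starts before Roadmap Briefing ends → Roadmap Briefing and Safety Review overlap.
Planning Sync starts after Roadmap Briefing ends.
Retrospective Review starts after Release Huddle ends, so Release Huddle has no further overlaps.
Safety Review starts before Retrospective Review ends → Retrospective Review and Safety Review overlap.
Planning Sync starts after Retrospective Review ends.
Planning Sync starts after Safety Review ends.
Overlapping pairs: Release Huddle & Roadmap Briefing, Retrospective Briefing & Roadmap Briefing, Retrospective Review & Roadmap Briefing, Retrospective Review & Safety Review, Roadmap Briefing & Safety Review — 5 in total.

5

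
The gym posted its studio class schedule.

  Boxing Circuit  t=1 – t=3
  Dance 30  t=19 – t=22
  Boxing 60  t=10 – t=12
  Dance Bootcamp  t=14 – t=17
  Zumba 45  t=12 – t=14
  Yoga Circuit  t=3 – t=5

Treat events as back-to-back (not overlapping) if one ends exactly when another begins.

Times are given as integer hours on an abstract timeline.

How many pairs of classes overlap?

Two intervals overlap when each starts before the other ends.
Sorted by start: Boxing Circuit, Yoga Circuit, Boxing 60, Zumba 45, Dance Bootcamp, Dance 30.
Yoga Circuit starts exactly when Boxing Circuit ends (back-to-back, no overlap); Boxing Circuit is clear from here.
Boxing 60 starts after Yoga Circuit ends; Yoga Circuit is clear from here.
Zumba 45 starts exactly when Boxing 60 ends (back-to-back, no overlap); Boxing 60 is clear from here.
Dance Bootcamp starts exactly when Zumba 45 ends (back-to-back, no overlap); Zumba 45 is clear from here.
Dance 30 starts after Dance Bootcamp ends.
No pair overlaps.

0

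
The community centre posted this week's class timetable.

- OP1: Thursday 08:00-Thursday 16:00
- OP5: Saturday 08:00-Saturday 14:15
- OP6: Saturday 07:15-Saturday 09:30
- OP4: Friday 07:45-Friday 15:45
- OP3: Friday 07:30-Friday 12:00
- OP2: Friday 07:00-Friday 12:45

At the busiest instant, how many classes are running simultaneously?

Sweep the timeline, counting +1 at each start and −1 at each end (ends before starts at a tie):
Thursday 08:00 start OP1 → 1
Thursday 16:00 end OP1 → 0
Friday 07:00 start OP2 → 1
Friday 07:30 start OP3 → 2
Friday 07:45 start OP4 → 3
Friday 12:00 end OP3 → 2
Friday 12:45 end OP2 → 1
Friday 15:45 end OP4 → 0
Saturday 07:15 start OP6 → 1
Saturday 08:00 start OP5 → 2
Saturday 09:30 end OP6 → 1
Saturday 14:15 end OP5 → 0
Peak is 3, at Friday 07:45 (OP2, OP3, OP4).

3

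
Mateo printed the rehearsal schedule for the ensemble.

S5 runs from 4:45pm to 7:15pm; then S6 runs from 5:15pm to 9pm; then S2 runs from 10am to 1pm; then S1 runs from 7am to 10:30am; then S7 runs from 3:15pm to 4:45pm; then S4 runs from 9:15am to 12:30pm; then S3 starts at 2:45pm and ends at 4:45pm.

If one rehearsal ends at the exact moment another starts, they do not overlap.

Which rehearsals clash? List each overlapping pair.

Check each pair: they overlap iff neither finishes before the other starts.
Sorted by start: S1, S4, S2, S3, S7, S5, S6.
S4 starts before S1 ends → S1 and S4 overlap.
S2 starts before S1 ends → S1 and S2 overlap.
S3 starts after S1 ends — done with S1.
S2 starts before S4 ends → S4 and S2 overlap.
S3 starts after S4 ends — done with S4.
S3 starts after S2 ends — done with S2.
S7 starts before S3 ends → S3 and S7 overlap.
S5 starts exactly when S3 ends (back-to-back, no overlap) — done with S3.
S5 starts exactly when S7 ends (back-to-back, no overlap) — done with S7.
S6 starts before S5 ends → S5 and S6 overlap.

S1 & S2, S1 & S4, S2 & S4, S3 & S7, S5 & S6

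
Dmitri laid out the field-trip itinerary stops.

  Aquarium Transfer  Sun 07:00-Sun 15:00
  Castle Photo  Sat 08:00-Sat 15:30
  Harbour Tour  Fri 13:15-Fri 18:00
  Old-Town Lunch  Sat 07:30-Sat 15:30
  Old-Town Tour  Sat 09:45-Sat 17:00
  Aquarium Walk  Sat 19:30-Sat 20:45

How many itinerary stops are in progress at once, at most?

Sweep the timeline, counting +1 at each start and −1 at each end (ends before starts at a tie):
Fri 13:15 start Harbour Tour → 1
Fri 18:00 end Harbour Tour → 0
Sat 07:30 start Old-Town Lunch → 1
Sat 08:00 start Castle Photo → 2
Sat 09:45 start Old-Town Tour → 3
Sat 15:30 end Castle Photo → 2
Sat 15:30 end Old-Town Lunch → 1
Sat 17:00 end Old-Town Tour → 0
Sat 19:30 start Aquarium Walk → 1
Sat 20:45 end Aquarium Walk → 0
Sun 07:00 start Aquarium Transfer → 1
Sun 15:00 end Aquarium Transfer → 0
Peak is 3, at Sat 09:45 (Castle Photo, Old-Town Lunch, Old-Town Tour).

3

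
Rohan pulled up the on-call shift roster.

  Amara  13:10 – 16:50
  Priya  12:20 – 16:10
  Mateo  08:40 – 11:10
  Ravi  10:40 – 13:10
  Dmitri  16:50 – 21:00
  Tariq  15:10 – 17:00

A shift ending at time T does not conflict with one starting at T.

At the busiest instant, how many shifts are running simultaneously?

Sort all start/end points and keep a running count:
08:40 start Mateo → 1
10:40 start Ravi → 2
11:10 end Mateo → 1
12:20 start Priya → 2
13:10 end Ravi → 1
13:10 start Amara → 2
15:10 start Tariq → 3
16:10 end Priya → 2
16:50 end Amara → 1
16:50 start Dmitri → 2
17:00 end Tariq → 1
21:00 end Dmitri → 0
Peak is 3, at 15:10 (Amara, Priya, Tariq).

3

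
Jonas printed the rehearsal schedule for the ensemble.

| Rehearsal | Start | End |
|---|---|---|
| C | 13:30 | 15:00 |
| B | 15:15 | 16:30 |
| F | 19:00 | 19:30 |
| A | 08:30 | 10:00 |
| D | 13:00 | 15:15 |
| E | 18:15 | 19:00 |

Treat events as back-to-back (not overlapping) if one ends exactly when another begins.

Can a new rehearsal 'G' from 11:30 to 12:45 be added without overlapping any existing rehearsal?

Yes — the slot is free

A: ends 10:00 at or before G starts 11:30 → clear.
D: starts 13:00 at or after G ends 12:45 → clear.
C: starts 13:30 at or after G ends 12:45 → clear.
B: starts 15:15 at or after G ends 12:45 → clear.
E: starts 18:15 at or after G ends 12:45 → clear.
F: starts 19:00 at or after G ends 12:45 → clear.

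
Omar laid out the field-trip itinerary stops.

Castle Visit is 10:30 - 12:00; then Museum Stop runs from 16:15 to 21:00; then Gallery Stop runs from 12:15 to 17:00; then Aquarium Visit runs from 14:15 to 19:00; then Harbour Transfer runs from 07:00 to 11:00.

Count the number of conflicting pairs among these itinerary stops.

Sorted by start: Harbour Transfer, Castle Visit, Gallery Stop, Aquarium Visit, Museum Stop.
Castle Visit starts before Harbour Transfer ends → Harbour Transfer and Castle Visit overlap.
Gallery Stop starts after Harbour Transfer ends, so nothing later overlaps Harbour Transfer either.
Gallery Stop starts after Castle Visit ends, so nothing later overlaps Castle Visit either.
Aquarium Visit starts before Gallery Stop ends → Gallery Stop and Aquarium Visit overlap.
Museum Stop starts before Gallery Stop ends → Gallery Stop and Museum Stop overlap.
Museum Stop starts before Aquarium Visit ends → Aquarium Visit and Museum Stop overlap.
Overlapping pairs: Aquarium Visit & Gallery Stop, Aquarium Visit & Museum Stop, Castle Visit & Harbour Transfer, Gallery Stop & Museum Stop — 4 in total.

4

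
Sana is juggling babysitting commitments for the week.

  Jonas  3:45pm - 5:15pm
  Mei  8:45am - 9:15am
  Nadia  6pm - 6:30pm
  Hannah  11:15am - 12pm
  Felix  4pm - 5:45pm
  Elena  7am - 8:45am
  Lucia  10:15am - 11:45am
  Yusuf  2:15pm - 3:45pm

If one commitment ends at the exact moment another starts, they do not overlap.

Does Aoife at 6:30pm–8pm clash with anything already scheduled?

Elena: ends 8:45am at or before Aoife starts 6:30pm → clear.
Mei: ends 9:15am at or before Aoife starts 6:30pm → clear.
Lucia: ends 11:45am at or before Aoife starts 6:30pm → clear.
Hannah: ends 12pm at or before Aoife starts 6:30pm → clear.
Yusuf: ends 3:45pm at or before Aoife starts 6:30pm → clear.
Jonas: ends 5:15pm at or before Aoife starts 6:30pm → clear.
Felix: ends 5:45pm at or before Aoife starts 6:30pm → clear.
Nadia: ends 6:30pm at or before Aoife starts 6:30pm → clear.

No — it doesn't clash with anything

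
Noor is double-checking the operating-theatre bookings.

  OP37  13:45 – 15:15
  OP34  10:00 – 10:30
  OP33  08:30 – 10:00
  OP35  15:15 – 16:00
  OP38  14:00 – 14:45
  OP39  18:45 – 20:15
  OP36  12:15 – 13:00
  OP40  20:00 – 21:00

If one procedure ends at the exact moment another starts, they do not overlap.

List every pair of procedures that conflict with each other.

OP37 & OP38, OP39 & OP40

Sorted by start: OP33, OP34, OP36, OP37, OP38, OP35, OP39, OP40.
OP34 starts exactly when OP33 ends (back-to-back, no overlap), so OP33 has no further overlaps.
OP36 starts after OP34 ends, so OP34 has no further overlaps.
OP37 starts after OP36 ends, so OP36 has no further overlaps.
OP38 starts before OP37 ends → OP37 and OP38 overlap.
OP35 starts exactly when OP37 ends (back-to-back, no overlap), so OP37 has no further overlaps.
OP35 starts after OP38 ends, so OP38 has no further overlaps.
OP39 starts after OP35 ends, so OP35 has no further overlaps.
OP40 starts before OP39 ends → OP39 and OP40 overlap.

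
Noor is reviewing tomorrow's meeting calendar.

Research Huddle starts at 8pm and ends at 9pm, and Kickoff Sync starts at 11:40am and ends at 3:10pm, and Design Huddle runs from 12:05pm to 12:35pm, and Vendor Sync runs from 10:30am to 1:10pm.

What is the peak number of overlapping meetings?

Sort all start/end points and keep a running count:
10:30am start Vendor Sync → 1
11:40am start Kickoff Sync → 2
12:05pm start Design Huddle → 3
12:35pm end Design Huddle → 2
1:10pm end Vendor Sync → 1
3:10pm end Kickoff Sync → 0
8pm start Research Huddle → 1
9pm end Research Huddle → 0
Peak is 3, at 12:05pm (Design Huddle, Kickoff Sync, Vendor Sync).

3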